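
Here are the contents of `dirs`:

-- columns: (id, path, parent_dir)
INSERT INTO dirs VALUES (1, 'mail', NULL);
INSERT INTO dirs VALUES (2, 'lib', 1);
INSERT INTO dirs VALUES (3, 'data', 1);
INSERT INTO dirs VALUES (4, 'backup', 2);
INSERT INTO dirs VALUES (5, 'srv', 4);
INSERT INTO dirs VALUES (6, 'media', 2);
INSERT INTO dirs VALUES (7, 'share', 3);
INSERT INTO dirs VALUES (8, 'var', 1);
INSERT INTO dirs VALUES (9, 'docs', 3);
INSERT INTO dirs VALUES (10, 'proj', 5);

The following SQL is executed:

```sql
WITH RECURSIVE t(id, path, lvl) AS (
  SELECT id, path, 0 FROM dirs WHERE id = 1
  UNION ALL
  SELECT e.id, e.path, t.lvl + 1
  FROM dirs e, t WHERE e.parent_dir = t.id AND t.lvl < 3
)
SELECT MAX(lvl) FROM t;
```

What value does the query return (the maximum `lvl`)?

Base: id=1 (mail) at lvl 0.
Iteration 1: rows with parent_dir in {1} -> lib (id 2, lvl 1), data (id 3, lvl 1), var (id 8, lvl 1).
Iteration 2: rows with parent_dir in {2,3,8} -> backup (id 4, lvl 2), media (id 6, lvl 2), share (id 7, lvl 2), docs (id 9, lvl 2).
Iteration 3: rows with parent_dir in {4,6,7,9} -> srv (id 5, lvl 3).
Iteration 4: lvl < 3 fails for all current rows; recursion stops.
lvl values: 0, 1, 1, 1, 2, 2, 2, 2, 3; the maximum is 3.

3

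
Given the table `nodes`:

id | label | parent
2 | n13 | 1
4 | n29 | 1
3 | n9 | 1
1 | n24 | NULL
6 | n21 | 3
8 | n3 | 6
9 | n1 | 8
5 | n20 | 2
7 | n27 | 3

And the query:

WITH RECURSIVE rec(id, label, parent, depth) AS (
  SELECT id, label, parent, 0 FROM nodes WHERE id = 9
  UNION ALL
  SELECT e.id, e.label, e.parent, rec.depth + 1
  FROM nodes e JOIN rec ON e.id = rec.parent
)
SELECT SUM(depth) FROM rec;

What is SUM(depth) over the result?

10

Base: id=9 (n1), parent=8, depth 0.
Iteration 1: join on id=8 -> n3 (id 8, parent=6, depth 1).
Iteration 2: join on id=6 -> n21 (id 6, parent=3, depth 2).
Iteration 3: join on id=3 -> n9 (id 3, parent=1, depth 3).
Iteration 4: join on id=1 -> n24 (id 1, parent=NULL, depth 4).
Iteration 5: parent is NULL; no match; recursion stops.
SUM(depth) = 0 + 1 + 2 + 3 + 4 = 10.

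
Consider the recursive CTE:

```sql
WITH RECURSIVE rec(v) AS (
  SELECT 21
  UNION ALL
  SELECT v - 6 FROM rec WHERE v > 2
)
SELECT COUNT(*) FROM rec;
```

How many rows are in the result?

5

Base: v=21.
Iteration 1: 21 > 2 holds -> v = 21 - 6 = 15.
Iteration 2: 15 > 2 holds -> v = 15 - 6 = 9.
Iteration 3: 9 > 2 holds -> v = 9 - 6 = 3.
Iteration 4: 3 > 2 holds -> v = 3 - 6 = -3.
Iteration 5: -3 > 2 fails; recursion stops.
Total rows emitted: 5.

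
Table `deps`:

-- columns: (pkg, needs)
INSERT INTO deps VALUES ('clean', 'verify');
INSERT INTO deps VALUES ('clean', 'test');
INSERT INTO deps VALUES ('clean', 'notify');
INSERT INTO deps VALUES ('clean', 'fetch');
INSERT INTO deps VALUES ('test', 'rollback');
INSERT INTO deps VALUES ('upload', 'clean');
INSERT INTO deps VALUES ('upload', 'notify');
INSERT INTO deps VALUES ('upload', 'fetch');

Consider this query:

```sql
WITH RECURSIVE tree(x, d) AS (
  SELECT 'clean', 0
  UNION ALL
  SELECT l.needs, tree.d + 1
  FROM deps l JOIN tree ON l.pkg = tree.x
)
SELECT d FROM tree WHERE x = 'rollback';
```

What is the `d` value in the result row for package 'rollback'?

2

Base: (clean, d=0).
Iteration 1: edges from {clean} -> (fetch, d=1), (notify, d=1), (test, d=1), (verify, d=1).
Iteration 2: edges from {fetch,notify,test,verify} -> (rollback, d=2).
Iteration 3: no outgoing edges from {rollback}; recursion stops.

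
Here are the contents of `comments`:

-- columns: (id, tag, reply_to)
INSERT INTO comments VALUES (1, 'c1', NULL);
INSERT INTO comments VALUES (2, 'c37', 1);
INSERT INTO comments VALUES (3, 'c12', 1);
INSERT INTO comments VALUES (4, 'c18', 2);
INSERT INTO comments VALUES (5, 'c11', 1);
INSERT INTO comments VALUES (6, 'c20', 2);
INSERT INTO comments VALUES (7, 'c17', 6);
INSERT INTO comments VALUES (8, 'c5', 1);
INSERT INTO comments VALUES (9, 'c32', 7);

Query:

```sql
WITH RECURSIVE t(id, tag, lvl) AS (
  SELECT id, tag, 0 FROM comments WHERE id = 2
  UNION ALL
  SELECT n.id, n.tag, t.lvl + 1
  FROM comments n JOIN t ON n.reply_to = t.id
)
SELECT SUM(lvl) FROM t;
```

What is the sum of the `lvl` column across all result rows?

7

Base: id=2 (c37) at lvl 0.
Iteration 1: rows with reply_to in {2} -> c18 (id 4, lvl 1), c20 (id 6, lvl 1).
Iteration 2: rows with reply_to in {4,6} -> c17 (id 7, lvl 2).
Iteration 3: rows with reply_to in {7} -> c32 (id 9, lvl 3).
Iteration 4: no rows with reply_to in {9}; recursion stops.
SUM(lvl) = 0 + 1 + 1 + 2 + 3 = 7.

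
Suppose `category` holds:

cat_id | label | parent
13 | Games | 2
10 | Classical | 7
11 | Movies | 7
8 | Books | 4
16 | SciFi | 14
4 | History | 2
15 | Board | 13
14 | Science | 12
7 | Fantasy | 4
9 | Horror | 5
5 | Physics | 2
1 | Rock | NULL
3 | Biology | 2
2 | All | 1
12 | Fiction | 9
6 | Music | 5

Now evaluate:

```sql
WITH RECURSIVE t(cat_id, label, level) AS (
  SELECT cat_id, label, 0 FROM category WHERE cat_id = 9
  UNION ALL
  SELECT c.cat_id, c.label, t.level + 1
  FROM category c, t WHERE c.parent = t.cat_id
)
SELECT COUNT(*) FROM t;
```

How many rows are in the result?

4

Base: cat_id=9 (Horror) at level 0.
Iteration 1: rows with parent in {9} -> Fiction (id 12, level 1).
Iteration 2: rows with parent in {12} -> Science (id 14, level 2).
Iteration 3: rows with parent in {14} -> SciFi (id 16, level 3).
Iteration 4: no rows with parent in {16}; recursion stops.
Total rows emitted: 4.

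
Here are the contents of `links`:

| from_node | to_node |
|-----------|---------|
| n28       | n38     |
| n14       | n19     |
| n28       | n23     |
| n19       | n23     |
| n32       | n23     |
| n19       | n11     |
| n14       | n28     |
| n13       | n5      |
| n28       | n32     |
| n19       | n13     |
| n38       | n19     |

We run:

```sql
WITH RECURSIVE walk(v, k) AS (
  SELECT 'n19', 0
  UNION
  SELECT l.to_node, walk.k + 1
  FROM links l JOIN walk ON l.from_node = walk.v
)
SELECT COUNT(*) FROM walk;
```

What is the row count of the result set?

Base: (n19, k=0).
Iteration 1: edges from {n19} -> (n11, k=1), (n13, k=1), (n23, k=1).
Iteration 2: edges from {n11,n13,n23} -> (n5, k=2).
Iteration 3: no outgoing edges from {n5}; recursion stops.
Total rows emitted: 5.

5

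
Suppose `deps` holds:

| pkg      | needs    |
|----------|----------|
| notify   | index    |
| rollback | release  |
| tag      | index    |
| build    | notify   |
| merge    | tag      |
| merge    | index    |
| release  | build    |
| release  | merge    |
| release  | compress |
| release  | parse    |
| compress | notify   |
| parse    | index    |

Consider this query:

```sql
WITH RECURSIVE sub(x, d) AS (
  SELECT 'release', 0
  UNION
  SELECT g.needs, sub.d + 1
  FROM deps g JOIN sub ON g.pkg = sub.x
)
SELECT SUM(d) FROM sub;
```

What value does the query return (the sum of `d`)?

13

Base: (release, d=0).
Iteration 1: edges from {release} -> (build, d=1), (compress, d=1), (merge, d=1), (parse, d=1).
Iteration 2: edges from {build,compress,merge,parse} -> (index, d=2), (notify, d=2), (tag, d=2). [UNION drops 2 duplicate row(s)]
Iteration 3: edges from {index,notify,tag} -> (index, d=3). [UNION drops 1 duplicate row(s)]
Iteration 4: no outgoing edges from {index}; recursion stops.
SUM(d) = 0 + 1 + 1 + 1 + 1 + 2 + 2 + 2 + 3 = 13.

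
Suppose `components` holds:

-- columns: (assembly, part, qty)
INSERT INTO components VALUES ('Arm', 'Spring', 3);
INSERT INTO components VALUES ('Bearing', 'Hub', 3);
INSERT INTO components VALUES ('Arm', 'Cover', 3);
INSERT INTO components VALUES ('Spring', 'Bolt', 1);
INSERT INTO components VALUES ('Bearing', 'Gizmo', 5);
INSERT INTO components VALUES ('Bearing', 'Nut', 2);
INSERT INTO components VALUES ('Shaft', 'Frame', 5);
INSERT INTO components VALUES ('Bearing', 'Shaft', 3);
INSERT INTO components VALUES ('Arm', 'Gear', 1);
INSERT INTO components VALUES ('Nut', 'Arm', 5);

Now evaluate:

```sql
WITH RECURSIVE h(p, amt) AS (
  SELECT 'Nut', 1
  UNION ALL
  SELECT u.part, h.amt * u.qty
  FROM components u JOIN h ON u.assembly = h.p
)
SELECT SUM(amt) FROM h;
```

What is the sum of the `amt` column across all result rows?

56

Base: (Nut, amt=1).
Iteration 1: components of {Nut} -> Arm = 1*5 = 5.
Iteration 2: components of {Arm} -> Cover = 5*3 = 15, Gear = 5*1 = 5, Spring = 5*3 = 15.
Iteration 3: components of {Cover,Gear,Spring} -> Bolt = 15*1 = 15.
Iteration 4: no further components; recursion stops.
SUM(amt) = 1 + 5 + 5 + 15 + 15 + 15 = 56.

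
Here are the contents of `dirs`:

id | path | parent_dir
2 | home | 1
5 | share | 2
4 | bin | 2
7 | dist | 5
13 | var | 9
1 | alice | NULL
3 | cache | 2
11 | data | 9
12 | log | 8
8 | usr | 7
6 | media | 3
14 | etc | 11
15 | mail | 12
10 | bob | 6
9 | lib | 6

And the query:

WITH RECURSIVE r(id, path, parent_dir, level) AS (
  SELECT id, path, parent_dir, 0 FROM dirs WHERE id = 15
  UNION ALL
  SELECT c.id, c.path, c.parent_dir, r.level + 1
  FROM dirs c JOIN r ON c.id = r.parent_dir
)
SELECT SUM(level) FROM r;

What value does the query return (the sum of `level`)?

Base: id=15 (mail), parent_dir=12, level 0.
Iteration 1: join on id=12 -> log (id 12, parent_dir=8, level 1).
Iteration 2: join on id=8 -> usr (id 8, parent_dir=7, level 2).
Iteration 3: join on id=7 -> dist (id 7, parent_dir=5, level 3).
Iteration 4: join on id=5 -> share (id 5, parent_dir=2, level 4).
Iteration 5: join on id=2 -> home (id 2, parent_dir=1, level 5).
Iteration 6: join on id=1 -> alice (id 1, parent_dir=NULL, level 6).
Iteration 7: parent_dir is NULL; no match; recursion stops.
SUM(level) = 0 + 1 + 2 + 3 + 4 + 5 + 6 = 21.

21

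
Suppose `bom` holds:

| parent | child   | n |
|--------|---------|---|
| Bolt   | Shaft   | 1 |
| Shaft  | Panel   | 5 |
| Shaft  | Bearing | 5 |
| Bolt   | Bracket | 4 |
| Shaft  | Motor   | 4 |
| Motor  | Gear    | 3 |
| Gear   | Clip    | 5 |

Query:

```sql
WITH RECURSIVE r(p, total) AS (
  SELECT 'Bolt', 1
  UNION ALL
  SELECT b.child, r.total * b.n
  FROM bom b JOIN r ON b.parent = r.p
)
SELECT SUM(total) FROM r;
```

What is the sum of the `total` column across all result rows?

Base: (Bolt, total=1).
Iteration 1: components of {Bolt} -> Bracket = 1*4 = 4, Shaft = 1*1 = 1.
Iteration 2: components of {Bracket,Shaft} -> Bearing = 1*5 = 5, Motor = 1*4 = 4, Panel = 1*5 = 5.
Iteration 3: components of {Bearing,Motor,Panel} -> Gear = 4*3 = 12.
Iteration 4: components of {Gear} -> Clip = 12*5 = 60.
Iteration 5: no further components; recursion stops.
SUM(total) = 1 + 1 + 4 + 5 + 5 + 4 + 12 + 60 = 92.

92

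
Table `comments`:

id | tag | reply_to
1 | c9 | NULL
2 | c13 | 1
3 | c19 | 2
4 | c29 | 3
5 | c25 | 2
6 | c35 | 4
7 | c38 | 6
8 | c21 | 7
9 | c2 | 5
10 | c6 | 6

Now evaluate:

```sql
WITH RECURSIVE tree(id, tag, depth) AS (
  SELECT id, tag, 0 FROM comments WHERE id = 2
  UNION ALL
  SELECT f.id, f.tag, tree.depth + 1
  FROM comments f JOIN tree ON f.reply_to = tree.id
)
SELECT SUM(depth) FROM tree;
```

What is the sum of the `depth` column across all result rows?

22

Base: id=2 (c13) at depth 0.
Iteration 1: rows with reply_to in {2} -> c19 (id 3, depth 1), c25 (id 5, depth 1).
Iteration 2: rows with reply_to in {3,5} -> c29 (id 4, depth 2), c2 (id 9, depth 2).
Iteration 3: rows with reply_to in {4,9} -> c35 (id 6, depth 3).
Iteration 4: rows with reply_to in {6} -> c38 (id 7, depth 4), c6 (id 10, depth 4).
Iteration 5: rows with reply_to in {7,10} -> c21 (id 8, depth 5).
Iteration 6: no rows with reply_to in {8}; recursion stops.
SUM(depth) = 0 + 1 + 1 + 2 + 2 + 3 + 4 + 4 + 5 = 22.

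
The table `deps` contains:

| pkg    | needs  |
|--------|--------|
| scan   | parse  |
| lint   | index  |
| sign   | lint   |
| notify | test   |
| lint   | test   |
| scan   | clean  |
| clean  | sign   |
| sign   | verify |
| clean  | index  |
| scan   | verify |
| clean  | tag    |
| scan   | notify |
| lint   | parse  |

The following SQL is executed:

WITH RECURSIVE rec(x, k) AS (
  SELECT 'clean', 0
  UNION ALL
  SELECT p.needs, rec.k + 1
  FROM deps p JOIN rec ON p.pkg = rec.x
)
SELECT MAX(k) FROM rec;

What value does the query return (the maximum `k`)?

Base: (clean, k=0).
Iteration 1: edges from {clean} -> (index, k=1), (sign, k=1), (tag, k=1).
Iteration 2: edges from {index,sign,tag} -> (lint, k=2), (verify, k=2).
Iteration 3: edges from {lint,verify} -> (index, k=3), (parse, k=3), (test, k=3).
Iteration 4: no outgoing edges from {index,parse,test}; recursion stops.
k values: 0, 1, 1, 1, 2, 2, 3, 3, 3; the maximum is 3.

3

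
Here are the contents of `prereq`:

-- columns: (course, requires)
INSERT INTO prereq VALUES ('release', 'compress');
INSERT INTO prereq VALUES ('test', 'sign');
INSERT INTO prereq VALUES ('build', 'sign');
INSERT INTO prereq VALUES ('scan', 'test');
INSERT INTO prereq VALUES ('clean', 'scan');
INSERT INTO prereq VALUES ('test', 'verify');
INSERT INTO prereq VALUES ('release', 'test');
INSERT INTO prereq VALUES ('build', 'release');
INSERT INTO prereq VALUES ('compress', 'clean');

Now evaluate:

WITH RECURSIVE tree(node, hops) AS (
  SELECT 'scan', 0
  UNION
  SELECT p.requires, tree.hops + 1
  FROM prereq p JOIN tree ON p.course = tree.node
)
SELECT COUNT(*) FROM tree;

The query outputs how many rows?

4

Base: (scan, hops=0).
Iteration 1: edges from {scan} -> (test, hops=1).
Iteration 2: edges from {test} -> (sign, hops=2), (verify, hops=2).
Iteration 3: no outgoing edges from {sign,verify}; recursion stops.
Total rows emitted: 4.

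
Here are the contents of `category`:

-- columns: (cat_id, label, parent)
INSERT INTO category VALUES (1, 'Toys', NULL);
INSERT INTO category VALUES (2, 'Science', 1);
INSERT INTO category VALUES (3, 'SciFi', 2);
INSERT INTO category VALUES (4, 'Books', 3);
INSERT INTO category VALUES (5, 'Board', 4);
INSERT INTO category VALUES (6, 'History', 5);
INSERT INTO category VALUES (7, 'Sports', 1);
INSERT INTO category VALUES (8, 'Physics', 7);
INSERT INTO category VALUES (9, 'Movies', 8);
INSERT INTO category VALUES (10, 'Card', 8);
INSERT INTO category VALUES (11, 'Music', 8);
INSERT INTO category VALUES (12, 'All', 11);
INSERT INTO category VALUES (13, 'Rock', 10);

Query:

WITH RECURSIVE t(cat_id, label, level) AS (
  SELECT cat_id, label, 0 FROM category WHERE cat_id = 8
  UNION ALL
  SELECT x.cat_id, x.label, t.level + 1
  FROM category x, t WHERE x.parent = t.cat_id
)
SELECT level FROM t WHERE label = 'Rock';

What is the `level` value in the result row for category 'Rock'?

Base: cat_id=8 (Physics) at level 0.
Iteration 1: rows with parent in {8} -> Movies (id 9, level 1), Card (id 10, level 1), Music (id 11, level 1).
Iteration 2: rows with parent in {9,10,11} -> All (id 12, level 2), Rock (id 13, level 2).
Iteration 3: no rows with parent in {12,13}; recursion stops.

2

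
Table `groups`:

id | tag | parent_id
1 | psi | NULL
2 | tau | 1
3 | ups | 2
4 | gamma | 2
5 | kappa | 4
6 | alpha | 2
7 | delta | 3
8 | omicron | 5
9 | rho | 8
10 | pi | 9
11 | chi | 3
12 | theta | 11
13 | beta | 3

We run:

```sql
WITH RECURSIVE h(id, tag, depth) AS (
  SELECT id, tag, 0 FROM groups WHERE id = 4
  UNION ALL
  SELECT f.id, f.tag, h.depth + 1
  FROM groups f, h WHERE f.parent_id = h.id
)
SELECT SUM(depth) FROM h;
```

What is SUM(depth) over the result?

Base: id=4 (gamma) at depth 0.
Iteration 1: rows with parent_id in {4} -> kappa (id 5, depth 1).
Iteration 2: rows with parent_id in {5} -> omicron (id 8, depth 2).
Iteration 3: rows with parent_id in {8} -> rho (id 9, depth 3).
Iteration 4: rows with parent_id in {9} -> pi (id 10, depth 4).
Iteration 5: no rows with parent_id in {10}; recursion stops.
SUM(depth) = 0 + 1 + 2 + 3 + 4 = 10.

10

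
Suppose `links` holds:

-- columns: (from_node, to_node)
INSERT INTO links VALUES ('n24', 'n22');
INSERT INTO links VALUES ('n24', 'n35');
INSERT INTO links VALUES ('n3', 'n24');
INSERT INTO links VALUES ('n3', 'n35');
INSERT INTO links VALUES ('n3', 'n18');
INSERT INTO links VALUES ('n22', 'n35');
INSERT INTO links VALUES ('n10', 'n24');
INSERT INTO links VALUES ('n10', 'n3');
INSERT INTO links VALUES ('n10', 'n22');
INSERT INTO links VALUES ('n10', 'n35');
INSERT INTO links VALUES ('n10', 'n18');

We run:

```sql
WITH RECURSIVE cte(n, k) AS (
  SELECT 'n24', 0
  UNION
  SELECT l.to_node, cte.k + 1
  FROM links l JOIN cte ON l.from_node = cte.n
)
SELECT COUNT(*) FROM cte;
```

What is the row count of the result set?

4

Base: (n24, k=0).
Iteration 1: edges from {n24} -> (n22, k=1), (n35, k=1).
Iteration 2: edges from {n22,n35} -> (n35, k=2).
Iteration 3: no outgoing edges from {n35}; recursion stops.
Total rows emitted: 4.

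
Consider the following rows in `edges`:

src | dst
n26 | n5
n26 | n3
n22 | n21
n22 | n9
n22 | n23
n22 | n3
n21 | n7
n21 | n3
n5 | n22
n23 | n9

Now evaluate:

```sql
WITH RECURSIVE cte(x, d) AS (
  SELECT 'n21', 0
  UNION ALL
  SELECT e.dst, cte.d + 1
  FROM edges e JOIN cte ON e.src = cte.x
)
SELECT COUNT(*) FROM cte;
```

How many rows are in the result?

Base: (n21, d=0).
Iteration 1: edges from {n21} -> (n3, d=1), (n7, d=1).
Iteration 2: no outgoing edges from {n3,n7}; recursion stops.
Total rows emitted: 3.

3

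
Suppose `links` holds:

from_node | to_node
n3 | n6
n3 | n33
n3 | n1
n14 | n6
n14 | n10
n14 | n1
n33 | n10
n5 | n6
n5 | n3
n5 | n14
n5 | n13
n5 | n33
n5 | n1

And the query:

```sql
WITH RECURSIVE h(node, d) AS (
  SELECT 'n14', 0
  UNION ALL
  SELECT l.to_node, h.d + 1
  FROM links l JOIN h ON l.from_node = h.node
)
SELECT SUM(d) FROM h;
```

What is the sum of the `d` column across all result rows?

3

Base: (n14, d=0).
Iteration 1: edges from {n14} -> (n1, d=1), (n10, d=1), (n6, d=1).
Iteration 2: no outgoing edges from {n1,n10,n6}; recursion stops.
SUM(d) = 0 + 1 + 1 + 1 = 3.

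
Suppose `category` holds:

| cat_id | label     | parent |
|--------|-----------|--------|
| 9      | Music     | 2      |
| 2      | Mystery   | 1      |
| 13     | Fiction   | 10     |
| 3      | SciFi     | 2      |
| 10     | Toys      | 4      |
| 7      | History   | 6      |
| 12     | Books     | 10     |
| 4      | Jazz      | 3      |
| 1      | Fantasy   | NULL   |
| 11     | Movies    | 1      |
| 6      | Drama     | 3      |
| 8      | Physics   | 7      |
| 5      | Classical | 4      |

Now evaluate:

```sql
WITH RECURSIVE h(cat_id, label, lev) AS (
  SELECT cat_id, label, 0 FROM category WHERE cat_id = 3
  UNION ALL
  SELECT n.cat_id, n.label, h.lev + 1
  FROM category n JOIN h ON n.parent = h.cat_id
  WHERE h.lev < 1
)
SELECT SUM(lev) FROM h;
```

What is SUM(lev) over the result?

Base: cat_id=3 (SciFi) at lev 0.
Iteration 1: rows with parent in {3} -> Jazz (id 4, lev 1), Drama (id 6, lev 1).
Iteration 2: lev < 1 fails for all current rows; recursion stops.
SUM(lev) = 0 + 1 + 1 = 2.

2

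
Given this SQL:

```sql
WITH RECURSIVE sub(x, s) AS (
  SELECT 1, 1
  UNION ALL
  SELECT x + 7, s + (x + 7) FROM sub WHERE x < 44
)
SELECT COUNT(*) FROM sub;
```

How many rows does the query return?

Base: x=1, s=1.
Iteration 1: 1 < 44 holds -> x = 1 + 7 = 8, s = 1 + 8 = 9.
Iteration 2: 8 < 44 holds -> x = 8 + 7 = 15, s = 9 + 15 = 24.
Iteration 3: 15 < 44 holds -> x = 15 + 7 = 22, s = 24 + 22 = 46.
Iteration 4: 22 < 44 holds -> x = 22 + 7 = 29, s = 46 + 29 = 75.
Iteration 5: 29 < 44 holds -> x = 29 + 7 = 36, s = 75 + 36 = 111.
Iteration 6: 36 < 44 holds -> x = 36 + 7 = 43, s = 111 + 43 = 154.
Iteration 7: 43 < 44 holds -> x = 43 + 7 = 50, s = 154 + 50 = 204.
Iteration 8: 50 < 44 fails; recursion stops.
Total rows emitted: 8.

8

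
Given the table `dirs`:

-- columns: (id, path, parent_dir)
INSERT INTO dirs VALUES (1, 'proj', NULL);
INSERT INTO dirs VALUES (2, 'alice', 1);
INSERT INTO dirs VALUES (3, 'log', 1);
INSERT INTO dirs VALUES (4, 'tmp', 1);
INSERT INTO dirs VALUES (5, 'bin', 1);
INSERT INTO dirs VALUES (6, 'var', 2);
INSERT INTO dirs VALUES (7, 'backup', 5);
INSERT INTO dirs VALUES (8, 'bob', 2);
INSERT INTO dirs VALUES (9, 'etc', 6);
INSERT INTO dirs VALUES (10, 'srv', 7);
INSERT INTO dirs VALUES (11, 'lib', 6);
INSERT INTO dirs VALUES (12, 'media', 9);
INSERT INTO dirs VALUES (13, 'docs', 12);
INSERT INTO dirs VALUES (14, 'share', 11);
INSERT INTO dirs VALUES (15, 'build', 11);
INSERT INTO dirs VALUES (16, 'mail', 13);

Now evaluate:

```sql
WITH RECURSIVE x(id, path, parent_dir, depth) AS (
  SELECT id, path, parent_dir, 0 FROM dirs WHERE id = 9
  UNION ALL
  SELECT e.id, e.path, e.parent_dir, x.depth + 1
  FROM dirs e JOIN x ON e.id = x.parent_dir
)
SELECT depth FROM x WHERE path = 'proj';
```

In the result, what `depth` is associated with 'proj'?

3

Base: id=9 (etc), parent_dir=6, depth 0.
Iteration 1: join on id=6 -> var (id 6, parent_dir=2, depth 1).
Iteration 2: join on id=2 -> alice (id 2, parent_dir=1, depth 2).
Iteration 3: join on id=1 -> proj (id 1, parent_dir=NULL, depth 3).
Iteration 4: parent_dir is NULL; no match; recursion stops.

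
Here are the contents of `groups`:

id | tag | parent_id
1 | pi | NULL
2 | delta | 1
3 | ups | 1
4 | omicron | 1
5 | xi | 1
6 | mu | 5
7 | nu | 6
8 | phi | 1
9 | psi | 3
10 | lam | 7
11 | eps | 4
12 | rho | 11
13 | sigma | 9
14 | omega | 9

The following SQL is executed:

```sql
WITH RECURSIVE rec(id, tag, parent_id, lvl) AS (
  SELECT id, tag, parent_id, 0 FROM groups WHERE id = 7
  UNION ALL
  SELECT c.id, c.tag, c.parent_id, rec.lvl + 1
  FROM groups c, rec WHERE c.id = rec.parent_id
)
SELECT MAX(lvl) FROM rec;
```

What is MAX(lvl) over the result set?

Base: id=7 (nu), parent_id=6, lvl 0.
Iteration 1: join on id=6 -> mu (id 6, parent_id=5, lvl 1).
Iteration 2: join on id=5 -> xi (id 5, parent_id=1, lvl 2).
Iteration 3: join on id=1 -> pi (id 1, parent_id=NULL, lvl 3).
Iteration 4: parent_id is NULL; no match; recursion stops.
lvl values: 0, 1, 2, 3; the maximum is 3.

3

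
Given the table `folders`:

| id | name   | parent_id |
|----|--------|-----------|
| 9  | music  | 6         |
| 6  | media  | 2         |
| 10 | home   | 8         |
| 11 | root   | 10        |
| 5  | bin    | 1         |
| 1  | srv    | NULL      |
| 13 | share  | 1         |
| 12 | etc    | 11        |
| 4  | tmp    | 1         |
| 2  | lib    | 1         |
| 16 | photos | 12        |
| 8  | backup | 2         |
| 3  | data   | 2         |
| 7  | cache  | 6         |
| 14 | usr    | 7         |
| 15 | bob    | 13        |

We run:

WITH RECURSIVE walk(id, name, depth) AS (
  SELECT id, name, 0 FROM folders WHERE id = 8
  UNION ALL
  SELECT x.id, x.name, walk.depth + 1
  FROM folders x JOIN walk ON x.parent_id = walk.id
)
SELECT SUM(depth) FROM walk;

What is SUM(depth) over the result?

10

Base: id=8 (backup) at depth 0.
Iteration 1: rows with parent_id in {8} -> home (id 10, depth 1).
Iteration 2: rows with parent_id in {10} -> root (id 11, depth 2).
Iteration 3: rows with parent_id in {11} -> etc (id 12, depth 3).
Iteration 4: rows with parent_id in {12} -> photos (id 16, depth 4).
Iteration 5: no rows with parent_id in {16}; recursion stops.
SUM(depth) = 0 + 1 + 2 + 3 + 4 = 10.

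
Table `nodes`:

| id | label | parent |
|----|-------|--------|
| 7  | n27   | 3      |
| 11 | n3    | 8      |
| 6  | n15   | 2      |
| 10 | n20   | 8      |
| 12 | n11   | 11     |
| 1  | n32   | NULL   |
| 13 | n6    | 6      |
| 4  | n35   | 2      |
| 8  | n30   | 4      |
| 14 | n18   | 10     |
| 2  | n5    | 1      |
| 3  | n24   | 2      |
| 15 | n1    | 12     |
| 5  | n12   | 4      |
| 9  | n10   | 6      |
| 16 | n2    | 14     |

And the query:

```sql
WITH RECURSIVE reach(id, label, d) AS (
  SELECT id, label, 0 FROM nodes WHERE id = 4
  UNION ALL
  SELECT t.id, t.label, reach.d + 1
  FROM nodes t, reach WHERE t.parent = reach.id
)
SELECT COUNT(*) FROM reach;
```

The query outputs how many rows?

Base: id=4 (n35) at d 0.
Iteration 1: rows with parent in {4} -> n12 (id 5, d 1), n30 (id 8, d 1).
Iteration 2: rows with parent in {5,8} -> n20 (id 10, d 2), n3 (id 11, d 2).
Iteration 3: rows with parent in {10,11} -> n11 (id 12, d 3), n18 (id 14, d 3).
Iteration 4: rows with parent in {12,14} -> n1 (id 15, d 4), n2 (id 16, d 4).
Iteration 5: no rows with parent in {15,16}; recursion stops.
Total rows emitted: 9.

9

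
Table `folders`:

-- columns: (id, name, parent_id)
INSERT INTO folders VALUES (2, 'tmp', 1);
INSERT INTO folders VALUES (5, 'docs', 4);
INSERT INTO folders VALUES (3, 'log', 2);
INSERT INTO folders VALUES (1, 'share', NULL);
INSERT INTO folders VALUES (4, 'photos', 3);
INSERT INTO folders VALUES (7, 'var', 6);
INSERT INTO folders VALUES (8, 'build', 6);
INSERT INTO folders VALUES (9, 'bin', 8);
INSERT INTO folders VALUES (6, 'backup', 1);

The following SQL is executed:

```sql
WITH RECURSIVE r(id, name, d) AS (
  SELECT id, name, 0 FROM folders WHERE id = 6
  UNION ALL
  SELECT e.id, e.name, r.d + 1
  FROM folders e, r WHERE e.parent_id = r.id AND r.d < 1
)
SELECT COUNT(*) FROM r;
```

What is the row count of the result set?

3

Base: id=6 (backup) at d 0.
Iteration 1: rows with parent_id in {6} -> var (id 7, d 1), build (id 8, d 1).
Iteration 2: d < 1 fails for all current rows; recursion stops.
Total rows emitted: 3.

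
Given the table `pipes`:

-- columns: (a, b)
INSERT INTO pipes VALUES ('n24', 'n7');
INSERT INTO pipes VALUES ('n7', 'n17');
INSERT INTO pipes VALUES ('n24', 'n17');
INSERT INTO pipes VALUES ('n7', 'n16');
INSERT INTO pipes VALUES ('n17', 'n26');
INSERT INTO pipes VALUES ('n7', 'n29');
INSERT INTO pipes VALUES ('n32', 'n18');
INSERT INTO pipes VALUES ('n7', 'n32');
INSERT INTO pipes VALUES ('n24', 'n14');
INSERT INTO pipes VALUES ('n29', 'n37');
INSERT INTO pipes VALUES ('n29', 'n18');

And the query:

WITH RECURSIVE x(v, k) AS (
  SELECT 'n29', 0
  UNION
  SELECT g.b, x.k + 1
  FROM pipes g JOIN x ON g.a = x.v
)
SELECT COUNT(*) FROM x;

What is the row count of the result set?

3

Base: (n29, k=0).
Iteration 1: edges from {n29} -> (n18, k=1), (n37, k=1).
Iteration 2: no outgoing edges from {n18,n37}; recursion stops.
Total rows emitted: 3.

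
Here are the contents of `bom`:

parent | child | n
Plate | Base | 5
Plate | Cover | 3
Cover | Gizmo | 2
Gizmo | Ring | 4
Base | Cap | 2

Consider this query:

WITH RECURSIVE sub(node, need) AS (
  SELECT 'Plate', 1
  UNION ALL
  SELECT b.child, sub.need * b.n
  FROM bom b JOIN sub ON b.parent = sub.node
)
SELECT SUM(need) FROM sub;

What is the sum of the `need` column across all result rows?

Base: (Plate, need=1).
Iteration 1: components of {Plate} -> Base = 1*5 = 5, Cover = 1*3 = 3.
Iteration 2: components of {Base,Cover} -> Cap = 5*2 = 10, Gizmo = 3*2 = 6.
Iteration 3: components of {Cap,Gizmo} -> Ring = 6*4 = 24.
Iteration 4: no further components; recursion stops.
SUM(need) = 1 + 5 + 3 + 10 + 6 + 24 = 49.

49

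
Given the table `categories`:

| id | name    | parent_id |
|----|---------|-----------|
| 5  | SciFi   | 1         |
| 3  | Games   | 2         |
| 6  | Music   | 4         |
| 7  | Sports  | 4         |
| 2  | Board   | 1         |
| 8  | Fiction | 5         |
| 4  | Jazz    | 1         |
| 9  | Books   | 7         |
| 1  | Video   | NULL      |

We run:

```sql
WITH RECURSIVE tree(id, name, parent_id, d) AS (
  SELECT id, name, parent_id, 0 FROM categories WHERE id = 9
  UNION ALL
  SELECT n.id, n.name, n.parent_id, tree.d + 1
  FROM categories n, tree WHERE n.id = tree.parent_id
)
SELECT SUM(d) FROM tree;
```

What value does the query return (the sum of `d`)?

6

Base: id=9 (Books), parent_id=7, d 0.
Iteration 1: join on id=7 -> Sports (id 7, parent_id=4, d 1).
Iteration 2: join on id=4 -> Jazz (id 4, parent_id=1, d 2).
Iteration 3: join on id=1 -> Video (id 1, parent_id=NULL, d 3).
Iteration 4: parent_id is NULL; no match; recursion stops.
SUM(d) = 0 + 1 + 2 + 3 = 6.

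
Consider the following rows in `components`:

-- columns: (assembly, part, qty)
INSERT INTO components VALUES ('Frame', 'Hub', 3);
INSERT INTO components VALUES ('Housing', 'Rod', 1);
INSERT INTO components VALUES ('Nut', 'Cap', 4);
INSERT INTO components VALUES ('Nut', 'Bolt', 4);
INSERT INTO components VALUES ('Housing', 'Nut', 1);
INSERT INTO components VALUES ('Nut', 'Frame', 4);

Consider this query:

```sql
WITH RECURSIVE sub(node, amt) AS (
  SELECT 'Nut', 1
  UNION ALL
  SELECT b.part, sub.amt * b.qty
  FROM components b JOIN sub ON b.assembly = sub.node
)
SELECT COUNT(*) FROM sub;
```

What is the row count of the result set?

Base: (Nut, amt=1).
Iteration 1: components of {Nut} -> Bolt = 1*4 = 4, Cap = 1*4 = 4, Frame = 1*4 = 4.
Iteration 2: components of {Bolt,Cap,Frame} -> Hub = 4*3 = 12.
Iteration 3: no further components; recursion stops.
Total rows emitted: 5.

5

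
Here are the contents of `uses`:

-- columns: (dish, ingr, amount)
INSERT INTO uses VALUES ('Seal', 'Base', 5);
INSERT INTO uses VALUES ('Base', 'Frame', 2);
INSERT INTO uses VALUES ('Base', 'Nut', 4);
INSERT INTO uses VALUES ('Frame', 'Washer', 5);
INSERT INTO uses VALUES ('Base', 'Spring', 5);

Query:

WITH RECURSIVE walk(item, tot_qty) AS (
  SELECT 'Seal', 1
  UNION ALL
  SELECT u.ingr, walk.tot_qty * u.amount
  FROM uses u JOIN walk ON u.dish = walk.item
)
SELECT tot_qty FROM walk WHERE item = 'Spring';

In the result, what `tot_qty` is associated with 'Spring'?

Base: (Seal, tot_qty=1).
Iteration 1: components of {Seal} -> Base = 1*5 = 5.
Iteration 2: components of {Base} -> Frame = 5*2 = 10, Nut = 5*4 = 20, Spring = 5*5 = 25.
Iteration 3: components of {Frame,Nut,Spring} -> Washer = 10*5 = 50.
Iteration 4: no further components; recursion stops.

25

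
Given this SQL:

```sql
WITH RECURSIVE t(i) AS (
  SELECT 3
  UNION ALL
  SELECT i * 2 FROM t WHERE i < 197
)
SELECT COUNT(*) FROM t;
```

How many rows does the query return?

Base: i=3.
Iteration 1: 3 < 197 holds -> i = 3 * 2 = 6.
Iteration 2: 6 < 197 holds -> i = 6 * 2 = 12.
Iteration 3: 12 < 197 holds -> i = 12 * 2 = 24.
Iteration 4: 24 < 197 holds -> i = 24 * 2 = 48.
Iteration 5: 48 < 197 holds -> i = 48 * 2 = 96.
Iteration 6: 96 < 197 holds -> i = 96 * 2 = 192.
Iteration 7: 192 < 197 holds -> i = 192 * 2 = 384.
Iteration 8: 384 < 197 fails; recursion stops.
Total rows emitted: 8.

8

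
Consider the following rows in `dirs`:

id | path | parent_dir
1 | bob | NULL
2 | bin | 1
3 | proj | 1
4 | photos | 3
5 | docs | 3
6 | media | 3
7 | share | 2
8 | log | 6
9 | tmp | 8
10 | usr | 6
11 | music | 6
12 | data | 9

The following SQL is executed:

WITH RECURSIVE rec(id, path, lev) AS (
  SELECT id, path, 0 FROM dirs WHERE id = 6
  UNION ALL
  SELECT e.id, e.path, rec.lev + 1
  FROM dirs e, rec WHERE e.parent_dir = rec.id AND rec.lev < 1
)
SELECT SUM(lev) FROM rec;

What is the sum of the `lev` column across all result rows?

Base: id=6 (media) at lev 0.
Iteration 1: rows with parent_dir in {6} -> log (id 8, lev 1), usr (id 10, lev 1), music (id 11, lev 1).
Iteration 2: lev < 1 fails for all current rows; recursion stops.
SUM(lev) = 0 + 1 + 1 + 1 = 3.

3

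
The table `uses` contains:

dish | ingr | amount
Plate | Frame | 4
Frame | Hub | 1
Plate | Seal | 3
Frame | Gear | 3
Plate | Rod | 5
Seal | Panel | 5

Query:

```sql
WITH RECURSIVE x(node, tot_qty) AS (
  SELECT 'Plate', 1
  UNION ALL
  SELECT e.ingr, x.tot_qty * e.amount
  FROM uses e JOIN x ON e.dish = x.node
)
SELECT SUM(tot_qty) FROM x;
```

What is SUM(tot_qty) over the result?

Base: (Plate, tot_qty=1).
Iteration 1: components of {Plate} -> Frame = 1*4 = 4, Rod = 1*5 = 5, Seal = 1*3 = 3.
Iteration 2: components of {Frame,Rod,Seal} -> Gear = 4*3 = 12, Hub = 4*1 = 4, Panel = 3*5 = 15.
Iteration 3: no further components; recursion stops.
SUM(tot_qty) = 1 + 4 + 3 + 5 + 4 + 12 + 15 = 44.

44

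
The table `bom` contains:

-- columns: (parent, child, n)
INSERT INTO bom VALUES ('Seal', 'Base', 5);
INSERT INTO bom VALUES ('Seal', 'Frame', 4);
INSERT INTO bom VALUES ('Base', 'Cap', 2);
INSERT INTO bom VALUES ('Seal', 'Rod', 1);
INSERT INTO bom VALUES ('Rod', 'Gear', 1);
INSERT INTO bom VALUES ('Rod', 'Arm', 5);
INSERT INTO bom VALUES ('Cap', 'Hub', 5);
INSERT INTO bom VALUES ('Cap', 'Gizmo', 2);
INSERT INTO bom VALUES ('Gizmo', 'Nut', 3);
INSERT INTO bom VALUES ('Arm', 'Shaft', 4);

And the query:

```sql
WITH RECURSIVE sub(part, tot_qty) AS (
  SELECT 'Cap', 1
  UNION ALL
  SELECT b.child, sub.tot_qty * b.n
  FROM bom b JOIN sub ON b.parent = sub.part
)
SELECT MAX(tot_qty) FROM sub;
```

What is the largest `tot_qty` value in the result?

Base: (Cap, tot_qty=1).
Iteration 1: components of {Cap} -> Gizmo = 1*2 = 2, Hub = 1*5 = 5.
Iteration 2: components of {Gizmo,Hub} -> Nut = 2*3 = 6.
Iteration 3: no further components; recursion stops.
tot_qty values: 1, 5, 2, 6; the maximum is 6.

6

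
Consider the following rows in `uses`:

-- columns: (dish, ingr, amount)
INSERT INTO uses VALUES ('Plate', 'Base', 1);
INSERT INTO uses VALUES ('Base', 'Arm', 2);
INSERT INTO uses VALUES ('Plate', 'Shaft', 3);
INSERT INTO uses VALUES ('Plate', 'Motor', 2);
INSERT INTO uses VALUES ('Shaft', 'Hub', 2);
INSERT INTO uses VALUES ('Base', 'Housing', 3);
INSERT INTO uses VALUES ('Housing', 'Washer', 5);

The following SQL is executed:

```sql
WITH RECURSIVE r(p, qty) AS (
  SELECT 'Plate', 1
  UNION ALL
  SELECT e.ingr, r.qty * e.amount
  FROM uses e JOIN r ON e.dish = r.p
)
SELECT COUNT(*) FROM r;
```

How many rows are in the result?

Base: (Plate, qty=1).
Iteration 1: components of {Plate} -> Base = 1*1 = 1, Motor = 1*2 = 2, Shaft = 1*3 = 3.
Iteration 2: components of {Base,Motor,Shaft} -> Arm = 1*2 = 2, Housing = 1*3 = 3, Hub = 3*2 = 6.
Iteration 3: components of {Arm,Housing,Hub} -> Washer = 3*5 = 15.
Iteration 4: no further components; recursion stops.
Total rows emitted: 8.

8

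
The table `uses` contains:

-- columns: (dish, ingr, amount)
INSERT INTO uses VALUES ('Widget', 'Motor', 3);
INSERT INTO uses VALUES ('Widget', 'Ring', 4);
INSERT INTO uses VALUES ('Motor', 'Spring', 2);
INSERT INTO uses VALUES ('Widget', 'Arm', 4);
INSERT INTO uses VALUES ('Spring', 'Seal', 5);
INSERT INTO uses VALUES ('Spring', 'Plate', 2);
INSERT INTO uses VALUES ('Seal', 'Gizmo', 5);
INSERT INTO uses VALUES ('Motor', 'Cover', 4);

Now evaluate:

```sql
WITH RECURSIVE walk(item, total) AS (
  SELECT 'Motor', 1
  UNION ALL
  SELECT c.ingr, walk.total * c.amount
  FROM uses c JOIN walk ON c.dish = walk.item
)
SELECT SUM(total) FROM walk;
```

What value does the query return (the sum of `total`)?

71

Base: (Motor, total=1).
Iteration 1: components of {Motor} -> Cover = 1*4 = 4, Spring = 1*2 = 2.
Iteration 2: components of {Cover,Spring} -> Plate = 2*2 = 4, Seal = 2*5 = 10.
Iteration 3: components of {Plate,Seal} -> Gizmo = 10*5 = 50.
Iteration 4: no further components; recursion stops.
SUM(total) = 1 + 2 + 4 + 10 + 4 + 50 = 71.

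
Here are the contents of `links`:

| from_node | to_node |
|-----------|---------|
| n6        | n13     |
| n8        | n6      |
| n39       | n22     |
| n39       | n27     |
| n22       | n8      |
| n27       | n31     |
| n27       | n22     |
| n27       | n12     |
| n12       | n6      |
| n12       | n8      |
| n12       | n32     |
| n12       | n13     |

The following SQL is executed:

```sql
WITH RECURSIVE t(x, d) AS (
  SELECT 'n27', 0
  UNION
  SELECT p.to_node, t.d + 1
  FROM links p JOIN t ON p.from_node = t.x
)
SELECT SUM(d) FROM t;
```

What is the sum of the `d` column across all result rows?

Base: (n27, d=0).
Iteration 1: edges from {n27} -> (n12, d=1), (n22, d=1), (n31, d=1).
Iteration 2: edges from {n12,n22,n31} -> (n13, d=2), (n32, d=2), (n6, d=2), (n8, d=2). [UNION drops 1 duplicate row(s)]
Iteration 3: edges from {n13,n32,n6,n8} -> (n13, d=3), (n6, d=3).
Iteration 4: edges from {n13,n6} -> (n13, d=4).
Iteration 5: no outgoing edges from {n13}; recursion stops.
SUM(d) = 0 + 1 + 1 + 1 + 2 + 2 + 2 + 2 + 3 + 3 + 4 = 21.

21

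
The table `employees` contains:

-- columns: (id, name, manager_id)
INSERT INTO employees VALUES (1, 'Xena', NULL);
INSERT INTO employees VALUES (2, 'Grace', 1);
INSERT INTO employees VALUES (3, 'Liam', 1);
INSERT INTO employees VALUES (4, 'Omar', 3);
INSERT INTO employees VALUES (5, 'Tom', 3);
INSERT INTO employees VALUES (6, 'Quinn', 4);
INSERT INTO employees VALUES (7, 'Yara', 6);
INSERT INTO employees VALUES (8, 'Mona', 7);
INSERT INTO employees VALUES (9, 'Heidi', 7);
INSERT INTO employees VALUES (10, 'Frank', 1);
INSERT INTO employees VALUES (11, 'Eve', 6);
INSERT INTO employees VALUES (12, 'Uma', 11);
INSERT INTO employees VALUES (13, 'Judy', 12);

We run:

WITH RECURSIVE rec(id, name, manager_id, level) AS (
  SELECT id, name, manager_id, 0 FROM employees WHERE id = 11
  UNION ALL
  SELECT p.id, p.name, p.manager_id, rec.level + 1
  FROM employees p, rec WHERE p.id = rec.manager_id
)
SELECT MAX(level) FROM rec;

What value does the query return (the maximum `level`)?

Base: id=11 (Eve), manager_id=6, level 0.
Iteration 1: join on id=6 -> Quinn (id 6, manager_id=4, level 1).
Iteration 2: join on id=4 -> Omar (id 4, manager_id=3, level 2).
Iteration 3: join on id=3 -> Liam (id 3, manager_id=1, level 3).
Iteration 4: join on id=1 -> Xena (id 1, manager_id=NULL, level 4).
Iteration 5: manager_id is NULL; no match; recursion stops.
level values: 0, 1, 2, 3, 4; the maximum is 4.

4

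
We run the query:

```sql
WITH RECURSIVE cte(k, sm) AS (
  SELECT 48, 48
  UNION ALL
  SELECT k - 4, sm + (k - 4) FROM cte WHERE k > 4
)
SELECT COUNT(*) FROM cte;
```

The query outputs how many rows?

Base: k=48, sm=48.
Iteration 1: 48 > 4 holds -> k = 48 - 4 = 44, sm = 48 + 44 = 92.
Iteration 2: 44 > 4 holds -> k = 44 - 4 = 40, sm = 92 + 40 = 132.
Iteration 3: 40 > 4 holds -> k = 40 - 4 = 36, sm = 132 + 36 = 168.
Iteration 4: 36 > 4 holds -> k = 36 - 4 = 32, sm = 168 + 32 = 200.
Iteration 5: 32 > 4 holds -> k = 32 - 4 = 28, sm = 200 + 28 = 228.
Iteration 6: 28 > 4 holds -> k = 28 - 4 = 24, sm = 228 + 24 = 252.
Iteration 7: 24 > 4 holds -> k = 24 - 4 = 20, sm = 252 + 20 = 272.
Iteration 8: 20 > 4 holds -> k = 20 - 4 = 16, sm = 272 + 16 = 288.
Iteration 9: 16 > 4 holds -> k = 16 - 4 = 12, sm = 288 + 12 = 300.
Iteration 10: 12 > 4 holds -> k = 12 - 4 = 8, sm = 300 + 8 = 308.
Iteration 11: 8 > 4 holds -> k = 8 - 4 = 4, sm = 308 + 4 = 312.
Iteration 12: 4 > 4 fails; recursion stops.
Total rows emitted: 12.

12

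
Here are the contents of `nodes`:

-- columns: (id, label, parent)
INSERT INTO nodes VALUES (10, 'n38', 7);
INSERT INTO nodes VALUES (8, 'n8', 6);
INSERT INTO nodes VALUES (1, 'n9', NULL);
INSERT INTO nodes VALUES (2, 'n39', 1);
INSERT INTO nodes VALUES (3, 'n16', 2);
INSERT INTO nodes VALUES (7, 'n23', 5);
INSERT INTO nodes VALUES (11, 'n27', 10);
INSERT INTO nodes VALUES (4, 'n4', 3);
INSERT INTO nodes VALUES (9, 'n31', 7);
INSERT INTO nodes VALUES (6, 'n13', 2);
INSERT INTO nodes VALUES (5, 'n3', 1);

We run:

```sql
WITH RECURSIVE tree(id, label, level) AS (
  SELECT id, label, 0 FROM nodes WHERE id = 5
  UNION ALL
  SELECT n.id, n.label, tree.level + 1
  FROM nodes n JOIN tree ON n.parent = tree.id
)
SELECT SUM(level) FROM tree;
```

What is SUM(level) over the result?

8

Base: id=5 (n3) at level 0.
Iteration 1: rows with parent in {5} -> n23 (id 7, level 1).
Iteration 2: rows with parent in {7} -> n31 (id 9, level 2), n38 (id 10, level 2).
Iteration 3: rows with parent in {9,10} -> n27 (id 11, level 3).
Iteration 4: no rows with parent in {11}; recursion stops.
SUM(level) = 0 + 1 + 2 + 2 + 3 = 8.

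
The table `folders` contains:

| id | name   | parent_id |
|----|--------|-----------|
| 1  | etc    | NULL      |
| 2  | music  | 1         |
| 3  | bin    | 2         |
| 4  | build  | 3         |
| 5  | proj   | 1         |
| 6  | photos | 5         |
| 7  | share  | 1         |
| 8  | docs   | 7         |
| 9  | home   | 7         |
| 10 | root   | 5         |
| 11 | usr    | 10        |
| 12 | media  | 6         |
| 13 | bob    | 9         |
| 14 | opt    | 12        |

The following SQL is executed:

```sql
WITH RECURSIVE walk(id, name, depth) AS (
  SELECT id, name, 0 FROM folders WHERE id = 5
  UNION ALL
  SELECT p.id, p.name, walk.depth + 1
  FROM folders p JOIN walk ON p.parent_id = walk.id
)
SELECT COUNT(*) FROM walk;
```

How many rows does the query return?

6

Base: id=5 (proj) at depth 0.
Iteration 1: rows with parent_id in {5} -> photos (id 6, depth 1), root (id 10, depth 1).
Iteration 2: rows with parent_id in {6,10} -> usr (id 11, depth 2), media (id 12, depth 2).
Iteration 3: rows with parent_id in {11,12} -> opt (id 14, depth 3).
Iteration 4: no rows with parent_id in {14}; recursion stops.
Total rows emitted: 6.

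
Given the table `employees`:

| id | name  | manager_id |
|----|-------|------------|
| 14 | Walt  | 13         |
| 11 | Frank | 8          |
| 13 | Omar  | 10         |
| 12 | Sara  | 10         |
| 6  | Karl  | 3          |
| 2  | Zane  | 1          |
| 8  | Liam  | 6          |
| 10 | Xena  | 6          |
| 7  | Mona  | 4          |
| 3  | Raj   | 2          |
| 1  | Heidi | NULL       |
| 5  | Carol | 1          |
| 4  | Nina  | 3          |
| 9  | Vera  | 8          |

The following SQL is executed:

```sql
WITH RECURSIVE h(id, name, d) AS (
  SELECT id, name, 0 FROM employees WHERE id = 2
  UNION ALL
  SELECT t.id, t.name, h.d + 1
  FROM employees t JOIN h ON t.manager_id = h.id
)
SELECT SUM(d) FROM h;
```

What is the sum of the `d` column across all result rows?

35

Base: id=2 (Zane) at d 0.
Iteration 1: rows with manager_id in {2} -> Raj (id 3, d 1).
Iteration 2: rows with manager_id in {3} -> Nina (id 4, d 2), Karl (id 6, d 2).
Iteration 3: rows with manager_id in {4,6} -> Mona (id 7, d 3), Liam (id 8, d 3), Xena (id 10, d 3).
Iteration 4: rows with manager_id in {7,8,10} -> Vera (id 9, d 4), Frank (id 11, d 4), Sara (id 12, d 4), Omar (id 13, d 4).
Iteration 5: rows with manager_id in {9,11,12,13} -> Walt (id 14, d 5).
Iteration 6: no rows with manager_id in {14}; recursion stops.
SUM(d) = 0 + 1 + 2 + 2 + 3 + 3 + 3 + 4 + 4 + 4 + 4 + 5 = 35.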